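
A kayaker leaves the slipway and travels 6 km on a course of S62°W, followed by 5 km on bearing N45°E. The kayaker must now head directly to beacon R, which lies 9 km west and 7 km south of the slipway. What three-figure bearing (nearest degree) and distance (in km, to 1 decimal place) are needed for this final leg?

Leg 1 (S62°W, 6 km): east 6 sin 242° = -5.30, north 6 cos 242° = -2.82
Leg 2 (N45°E, 5 km): east 5 sin 45° = 3.54, north 5 cos 45° = 3.54
Current position: (-1.76, 0.72). Target: (-9, -7). Remaining: Δeast = -7.24, Δnorth = -7.72.
Bearing = atan2(-7.24, -7.72) mod 360° = 223.16°; distance = √((-7.24)² + (-7.72)²) = 10.581 km.

223°, 10.6 km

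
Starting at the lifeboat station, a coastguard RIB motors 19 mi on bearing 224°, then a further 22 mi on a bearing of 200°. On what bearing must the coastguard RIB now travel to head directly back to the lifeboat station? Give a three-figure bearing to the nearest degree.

Leg 1 (224°, 19 mi): east 19 sin 224° = -13.20, north 19 cos 224° = -13.67
Leg 2 (200°, 22 mi): east 22 sin 200° = -7.52, north 22 cos 200° = -20.67
Net displacement: -20.72 east, -34.34 north. Direction back to start is (20.72, 34.34): bearing = atan2(20.72, 34.34) mod 360° = 31.11° ≈ 031°.

031°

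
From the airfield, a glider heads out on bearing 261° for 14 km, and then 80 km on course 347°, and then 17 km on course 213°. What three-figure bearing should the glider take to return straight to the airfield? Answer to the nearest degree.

146°

Leg 1 (261°, 14 km): east 14 sin 261° = -13.83, north 14 cos 261° = -2.19
Leg 2 (347°, 80 km): east 80 sin 347° = -18.00, north 80 cos 347° = 77.95
Leg 3 (213°, 17 km): east 17 sin 213° = -9.26, north 17 cos 213° = -14.26
Net displacement: -41.08 east, 61.50 north. Direction back to start is (41.08, -61.50): bearing = atan2(41.08, -61.50) mod 360° = 146.26° ≈ 146°.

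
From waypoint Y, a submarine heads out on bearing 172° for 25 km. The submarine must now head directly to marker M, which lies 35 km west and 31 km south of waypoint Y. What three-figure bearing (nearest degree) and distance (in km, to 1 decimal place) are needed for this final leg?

261°, 39.0 km

Leg 1 (172°, 25 km): east 25 sin 172° = 3.48, north 25 cos 172° = -24.76
Current position: (3.48, -24.76). Target: (-35, -31). Remaining: Δeast = -38.48, Δnorth = -6.24.
Bearing = atan2(-38.48, -6.24) mod 360° = 260.78°; distance = √((-38.48)² + (-6.24)²) = 38.983 km.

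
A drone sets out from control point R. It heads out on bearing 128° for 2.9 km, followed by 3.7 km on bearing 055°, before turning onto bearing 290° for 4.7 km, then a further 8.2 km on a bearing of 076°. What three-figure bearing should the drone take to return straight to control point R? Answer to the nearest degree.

Leg 1 (128°, 2.9 km): east 2.9 sin 128° = 2.29, north 2.9 cos 128° = -1.79
Leg 2 (055°, 3.7 km): east 3.7 sin 55° = 3.03, north 3.7 cos 55° = 2.12
Leg 3 (290°, 4.7 km): east 4.7 sin 290° = -4.42, north 4.7 cos 290° = 1.61
Leg 4 (076°, 8.2 km): east 8.2 sin 76° = 7.96, north 8.2 cos 76° = 1.98
Net displacement: 8.86 east, 3.93 north. Direction back to start is (-8.86, -3.93): bearing = atan2(-8.86, -3.93) mod 360° = 246.08° ≈ 246°.

246°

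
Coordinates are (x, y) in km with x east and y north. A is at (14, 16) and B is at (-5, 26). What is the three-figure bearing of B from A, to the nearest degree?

Δeast = -5 − 14 = -19.00; Δnorth = 26 − 16 = 10.00.
Bearing = atan2(Δeast, Δnorth) mod 360° = 297.76° ≈ 298°.

298°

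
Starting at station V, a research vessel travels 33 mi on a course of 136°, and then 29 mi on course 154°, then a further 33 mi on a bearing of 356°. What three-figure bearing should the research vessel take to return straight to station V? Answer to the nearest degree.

Leg 1 (136°, 33 mi): east 33 sin 136° = 22.92, north 33 cos 136° = -23.74
Leg 2 (154°, 29 mi): east 29 sin 154° = 12.71, north 29 cos 154° = -26.07
Leg 3 (356°, 33 mi): east 33 sin 356° = -2.30, north 33 cos 356° = 32.92
Net displacement: 33.33 east, -16.88 north. Direction back to start is (-33.33, 16.88): bearing = atan2(-33.33, 16.88) mod 360° = 296.86° ≈ 297°.

297°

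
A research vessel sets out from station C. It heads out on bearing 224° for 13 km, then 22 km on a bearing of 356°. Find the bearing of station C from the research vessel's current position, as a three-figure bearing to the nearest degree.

140°

Leg 1 (224°, 13 km): east 13 sin 224° = -9.03, north 13 cos 224° = -9.35
Leg 2 (356°, 22 km): east 22 sin 356° = -1.53, north 22 cos 356° = 21.95
Net displacement: -10.57 east, 12.59 north. Direction back to start is (10.57, -12.59): bearing = atan2(10.57, -12.59) mod 360° = 140.01° ≈ 140°.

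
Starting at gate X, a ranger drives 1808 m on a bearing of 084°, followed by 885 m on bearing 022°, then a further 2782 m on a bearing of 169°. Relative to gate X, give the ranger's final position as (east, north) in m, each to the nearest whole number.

Leg 1 (084°, 1808 m): east 1808 sin 84° = 1798.10, north 1808 cos 84° = 188.99
Leg 2 (022°, 885 m): east 885 sin 22° = 331.53, north 885 cos 22° = 820.56
Leg 3 (169°, 2782 m): east 2782 sin 169° = 530.83, north 2782 cos 169° = -2730.89
Summing: 2660.45 m east, -1721.34 m north → (2660, -1721).

(2660, -1721)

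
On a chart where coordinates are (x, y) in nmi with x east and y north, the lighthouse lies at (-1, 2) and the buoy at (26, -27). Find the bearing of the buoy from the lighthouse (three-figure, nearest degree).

Δeast = 26 − -1 = 27.00; Δnorth = -27 − 2 = -29.00.
Bearing = atan2(Δeast, Δnorth) mod 360° = 137.05° ≈ 137°.

137°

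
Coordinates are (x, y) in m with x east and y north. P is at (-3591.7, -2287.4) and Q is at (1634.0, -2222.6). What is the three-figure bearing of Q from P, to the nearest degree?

089°

Δeast = 1634.0 − -3591.7 = 5225.70; Δnorth = -2222.6 − -2287.4 = 64.80.
Bearing = atan2(Δeast, Δnorth) mod 360° = 89.29° ≈ 089°.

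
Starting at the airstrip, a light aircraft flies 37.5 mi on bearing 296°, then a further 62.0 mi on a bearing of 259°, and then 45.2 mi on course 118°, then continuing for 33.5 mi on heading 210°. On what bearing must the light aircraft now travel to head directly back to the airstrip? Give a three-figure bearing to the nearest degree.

Leg 1 (296°, 37.5 mi): east 37.5 sin 296° = -33.70, north 37.5 cos 296° = 16.44
Leg 2 (259°, 62.0 mi): east 62.0 sin 259° = -60.86, north 62.0 cos 259° = -11.83
Leg 3 (118°, 45.2 mi): east 45.2 sin 118° = 39.91, north 45.2 cos 118° = -21.22
Leg 4 (210°, 33.5 mi): east 33.5 sin 210° = -16.75, north 33.5 cos 210° = -29.01
Net displacement: -71.41 east, -45.62 north. Direction back to start is (71.41, 45.62): bearing = atan2(71.41, 45.62) mod 360° = 57.42° ≈ 057°.

057°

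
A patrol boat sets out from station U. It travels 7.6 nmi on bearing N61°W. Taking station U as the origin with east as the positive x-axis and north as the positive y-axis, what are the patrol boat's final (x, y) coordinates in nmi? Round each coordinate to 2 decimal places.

Leg 1 (N61°W, 7.6 nmi): east 7.6 sin 299° = -6.65, north 7.6 cos 299° = 3.68
Summing: -6.65 nmi east, 3.68 nmi north → (-6.65, 3.68).

(-6.65, 3.68)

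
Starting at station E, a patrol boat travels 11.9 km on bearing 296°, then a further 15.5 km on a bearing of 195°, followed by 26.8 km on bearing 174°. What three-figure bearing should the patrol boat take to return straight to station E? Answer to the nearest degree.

Leg 1 (296°, 11.9 km): east 11.9 sin 296° = -10.70, north 11.9 cos 296° = 5.22
Leg 2 (195°, 15.5 km): east 15.5 sin 195° = -4.01, north 15.5 cos 195° = -14.97
Leg 3 (174°, 26.8 km): east 26.8 sin 174° = 2.80, north 26.8 cos 174° = -26.65
Net displacement: -11.91 east, -36.41 north. Direction back to start is (11.91, 36.41): bearing = atan2(11.91, 36.41) mod 360° = 18.11° ≈ 018°.

018°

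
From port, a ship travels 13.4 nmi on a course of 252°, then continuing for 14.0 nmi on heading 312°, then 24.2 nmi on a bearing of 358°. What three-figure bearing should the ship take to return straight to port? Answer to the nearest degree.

Leg 1 (252°, 13.4 nmi): east 13.4 sin 252° = -12.74, north 13.4 cos 252° = -4.14
Leg 2 (312°, 14.0 nmi): east 14.0 sin 312° = -10.40, north 14.0 cos 312° = 9.37
Leg 3 (358°, 24.2 nmi): east 24.2 sin 358° = -0.84, north 24.2 cos 358° = 24.19
Net displacement: -23.99 east, 29.41 north. Direction back to start is (23.99, -29.41): bearing = atan2(23.99, -29.41) mod 360° = 140.79° ≈ 141°.

141°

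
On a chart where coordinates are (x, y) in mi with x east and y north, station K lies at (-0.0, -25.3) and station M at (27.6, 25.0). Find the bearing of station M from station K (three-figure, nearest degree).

029°

Δeast = 27.6 − -0.0 = 27.60; Δnorth = 25.0 − -25.3 = 50.30.
Bearing = atan2(Δeast, Δnorth) mod 360° = 28.75° ≈ 029°.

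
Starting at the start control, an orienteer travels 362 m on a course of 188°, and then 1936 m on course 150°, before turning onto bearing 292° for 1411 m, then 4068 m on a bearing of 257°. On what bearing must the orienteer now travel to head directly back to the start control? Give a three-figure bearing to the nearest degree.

Leg 1 (188°, 362 m): east 362 sin 188° = -50.38, north 362 cos 188° = -358.48
Leg 2 (150°, 1936 m): east 1936 sin 150° = 968.00, north 1936 cos 150° = -1676.63
Leg 3 (292°, 1411 m): east 1411 sin 292° = -1308.26, north 1411 cos 292° = 528.57
Leg 4 (257°, 4068 m): east 4068 sin 257° = -3963.74, north 4068 cos 257° = -915.10
Net displacement: -4354.37 east, -2421.63 north. Direction back to start is (4354.37, 2421.63): bearing = atan2(4354.37, 2421.63) mod 360° = 60.92° ≈ 061°.

061°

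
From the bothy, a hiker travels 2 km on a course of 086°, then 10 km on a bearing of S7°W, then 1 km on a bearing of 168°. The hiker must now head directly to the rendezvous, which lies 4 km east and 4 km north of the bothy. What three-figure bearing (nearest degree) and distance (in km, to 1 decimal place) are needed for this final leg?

012°, 15.1 km

Leg 1 (086°, 2 km): east 2 sin 86° = 2.00, north 2 cos 86° = 0.14
Leg 2 (S7°W, 10 km): east 10 sin 187° = -1.22, north 10 cos 187° = -9.93
Leg 3 (168°, 1 km): east 1 sin 168° = 0.21, north 1 cos 168° = -0.98
Current position: (0.98, -10.76). Target: (4, 4). Remaining: Δeast = 3.02, Δnorth = 14.76.
Bearing = atan2(3.02, 14.76) mod 360° = 11.54°; distance = √((3.02)² + (14.76)²) = 15.069 km.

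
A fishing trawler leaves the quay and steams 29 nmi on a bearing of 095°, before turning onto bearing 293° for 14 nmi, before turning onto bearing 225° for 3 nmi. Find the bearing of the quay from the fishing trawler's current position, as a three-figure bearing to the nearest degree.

Leg 1 (095°, 29 nmi): east 29 sin 95° = 28.89, north 29 cos 95° = -2.53
Leg 2 (293°, 14 nmi): east 14 sin 293° = -12.89, north 14 cos 293° = 5.47
Leg 3 (225°, 3 nmi): east 3 sin 225° = -2.12, north 3 cos 225° = -2.12
Net displacement: 13.88 east, 0.82 north. Direction back to start is (-13.88, -0.82): bearing = atan2(-13.88, -0.82) mod 360° = 266.61° ≈ 267°.

267°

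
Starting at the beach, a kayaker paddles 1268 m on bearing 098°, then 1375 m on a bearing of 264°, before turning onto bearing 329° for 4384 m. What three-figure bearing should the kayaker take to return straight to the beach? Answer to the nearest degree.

145°

Leg 1 (098°, 1268 m): east 1268 sin 98° = 1255.66, north 1268 cos 98° = -176.47
Leg 2 (264°, 1375 m): east 1375 sin 264° = -1367.47, north 1375 cos 264° = -143.73
Leg 3 (329°, 4384 m): east 4384 sin 329° = -2257.93, north 4384 cos 329° = 3757.82
Net displacement: -2369.73 east, 3437.62 north. Direction back to start is (2369.73, -3437.62): bearing = atan2(2369.73, -3437.62) mod 360° = 145.42° ≈ 145°.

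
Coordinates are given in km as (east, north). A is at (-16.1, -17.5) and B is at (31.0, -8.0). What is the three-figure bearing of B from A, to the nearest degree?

079°

Δeast = 31.0 − -16.1 = 47.10; Δnorth = -8.0 − -17.5 = 9.50.
Bearing = atan2(Δeast, Δnorth) mod 360° = 78.60° ≈ 079°.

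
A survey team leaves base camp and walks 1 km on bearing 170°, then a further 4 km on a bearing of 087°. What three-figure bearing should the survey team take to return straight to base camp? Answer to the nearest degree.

281°

Leg 1 (170°, 1 km): east 1 sin 170° = 0.17, north 1 cos 170° = -0.98
Leg 2 (087°, 4 km): east 4 sin 87° = 3.99, north 4 cos 87° = 0.21
Net displacement: 4.17 east, -0.78 north. Direction back to start is (-4.17, 0.78): bearing = atan2(-4.17, 0.78) mod 360° = 280.54° ≈ 281°.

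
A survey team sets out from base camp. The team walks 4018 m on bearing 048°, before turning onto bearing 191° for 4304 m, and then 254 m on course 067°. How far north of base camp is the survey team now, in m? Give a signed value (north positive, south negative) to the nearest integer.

-1437 m

Leg 1 (048°, 4018 m): east 4018 sin 48° = 2985.96, north 4018 cos 48° = 2688.57
Leg 2 (191°, 4304 m): east 4304 sin 191° = -821.24, north 4304 cos 191° = -4224.92
Leg 3 (067°, 254 m): east 254 sin 67° = 233.81, north 254 cos 67° = 99.25
Net north component: -1437.11 m.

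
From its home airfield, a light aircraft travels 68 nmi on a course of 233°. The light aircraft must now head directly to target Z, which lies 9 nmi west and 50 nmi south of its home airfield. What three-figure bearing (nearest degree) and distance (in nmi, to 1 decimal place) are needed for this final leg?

Leg 1 (233°, 68 nmi): east 68 sin 233° = -54.31, north 68 cos 233° = -40.92
Current position: (-54.31, -40.92). Target: (-9, -50). Remaining: Δeast = 45.31, Δnorth = -9.08.
Bearing = atan2(45.31, -9.08) mod 360° = 101.33°; distance = √((45.31)² + (-9.08)²) = 46.207 nmi.

101°, 46.2 nmi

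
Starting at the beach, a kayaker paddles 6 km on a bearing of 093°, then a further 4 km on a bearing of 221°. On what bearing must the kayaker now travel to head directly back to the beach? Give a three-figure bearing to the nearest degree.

Leg 1 (093°, 6 km): east 6 sin 93° = 5.99, north 6 cos 93° = -0.31
Leg 2 (221°, 4 km): east 4 sin 221° = -2.62, north 4 cos 221° = -3.02
Net displacement: 3.37 east, -3.33 north. Direction back to start is (-3.37, 3.33): bearing = atan2(-3.37, 3.33) mod 360° = 314.70° ≈ 315°.

315°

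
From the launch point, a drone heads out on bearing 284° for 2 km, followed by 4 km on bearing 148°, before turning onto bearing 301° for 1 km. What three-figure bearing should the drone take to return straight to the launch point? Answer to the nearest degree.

016°

Leg 1 (284°, 2 km): east 2 sin 284° = -1.94, north 2 cos 284° = 0.48
Leg 2 (148°, 4 km): east 4 sin 148° = 2.12, north 4 cos 148° = -3.39
Leg 3 (301°, 1 km): east 1 sin 301° = -0.86, north 1 cos 301° = 0.52
Net displacement: -0.68 east, -2.39 north. Direction back to start is (0.68, 2.39): bearing = atan2(0.68, 2.39) mod 360° = 15.82° ≈ 016°.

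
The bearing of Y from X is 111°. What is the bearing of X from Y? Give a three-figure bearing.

Back-bearing = 111° + 180° = 291°.

291°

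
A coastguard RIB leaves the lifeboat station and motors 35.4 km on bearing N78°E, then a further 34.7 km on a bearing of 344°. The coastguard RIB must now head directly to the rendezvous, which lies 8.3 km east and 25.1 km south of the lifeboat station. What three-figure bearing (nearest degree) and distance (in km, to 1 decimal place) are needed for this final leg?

194°, 67.9 km

Leg 1 (N78°E, 35.4 km): east 35.4 sin 78° = 34.63, north 35.4 cos 78° = 7.36
Leg 2 (344°, 34.7 km): east 34.7 sin 344° = -9.56, north 34.7 cos 344° = 33.36
Current position: (25.06, 40.72). Target: (8.3, -25.1). Remaining: Δeast = -16.76, Δnorth = -65.82.
Bearing = atan2(-16.76, -65.82) mod 360° = 194.29°; distance = √((-16.76)² + (-65.82)²) = 67.917 km.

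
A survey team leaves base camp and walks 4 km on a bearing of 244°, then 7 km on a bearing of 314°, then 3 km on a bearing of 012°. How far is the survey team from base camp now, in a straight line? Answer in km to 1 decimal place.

Leg 1 (244°, 4 km): east 4 sin 244° = -3.60, north 4 cos 244° = -1.75
Leg 2 (314°, 7 km): east 7 sin 314° = -5.04, north 7 cos 314° = 4.86
Leg 3 (012°, 3 km): east 3 sin 12° = 0.62, north 3 cos 12° = 2.93
Net: -8.01 east, 6.04 north. Distance = √((-8.01)² + (6.04)²) = 10.032 km.

10.0 km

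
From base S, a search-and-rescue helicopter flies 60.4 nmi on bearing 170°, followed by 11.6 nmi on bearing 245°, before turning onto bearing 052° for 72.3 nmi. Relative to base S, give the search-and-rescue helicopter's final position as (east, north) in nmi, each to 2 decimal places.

(56.95, -19.87)

Leg 1 (170°, 60.4 nmi): east 60.4 sin 170° = 10.49, north 60.4 cos 170° = -59.48
Leg 2 (245°, 11.6 nmi): east 11.6 sin 245° = -10.51, north 11.6 cos 245° = -4.90
Leg 3 (052°, 72.3 nmi): east 72.3 sin 52° = 56.97, north 72.3 cos 52° = 44.51
Summing: 56.95 nmi east, -19.87 nmi north → (56.95, -19.87).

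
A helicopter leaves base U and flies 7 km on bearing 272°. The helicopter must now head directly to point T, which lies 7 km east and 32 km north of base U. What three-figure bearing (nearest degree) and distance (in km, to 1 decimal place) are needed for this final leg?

Leg 1 (272°, 7 km): east 7 sin 272° = -7.00, north 7 cos 272° = 0.24
Current position: (-7.00, 0.24). Target: (7, 32). Remaining: Δeast = 14.00, Δnorth = 31.76.
Bearing = atan2(14.00, 31.76) mod 360° = 23.78°; distance = √((14.00)² + (31.76)²) = 34.703 km.

024°, 34.7 km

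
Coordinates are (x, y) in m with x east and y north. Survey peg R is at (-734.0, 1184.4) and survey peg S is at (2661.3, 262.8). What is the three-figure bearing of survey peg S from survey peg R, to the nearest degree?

105°

Δeast = 2661.3 − -734.0 = 3395.30; Δnorth = 262.8 − 1184.4 = -921.60.
Bearing = atan2(Δeast, Δnorth) mod 360° = 105.19° ≈ 105°.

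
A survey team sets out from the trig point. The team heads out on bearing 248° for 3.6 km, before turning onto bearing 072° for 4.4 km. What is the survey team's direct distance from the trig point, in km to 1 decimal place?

0.8 km

Leg 1 (248°, 3.6 km): east 3.6 sin 248° = -3.34, north 3.6 cos 248° = -1.35
Leg 2 (072°, 4.4 km): east 4.4 sin 72° = 4.18, north 4.4 cos 72° = 1.36
Net: 0.85 east, 0.01 north. Distance = √((0.85)² + (0.01)²) = 0.847 km.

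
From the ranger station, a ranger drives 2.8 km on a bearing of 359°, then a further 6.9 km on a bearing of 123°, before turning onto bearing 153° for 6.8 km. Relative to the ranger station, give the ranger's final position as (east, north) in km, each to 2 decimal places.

Leg 1 (359°, 2.8 km): east 2.8 sin 359° = -0.05, north 2.8 cos 359° = 2.80
Leg 2 (123°, 6.9 km): east 6.9 sin 123° = 5.79, north 6.9 cos 123° = -3.76
Leg 3 (153°, 6.8 km): east 6.8 sin 153° = 3.09, north 6.8 cos 153° = -6.06
Summing: 8.83 km east, -7.02 km north → (8.83, -7.02).

(8.83, -7.02)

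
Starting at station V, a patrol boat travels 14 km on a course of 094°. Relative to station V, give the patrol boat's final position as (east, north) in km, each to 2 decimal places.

(13.97, -0.98)

Leg 1 (094°, 14 km): east 14 sin 94° = 13.97, north 14 cos 94° = -0.98
Summing: 13.97 km east, -0.98 km north → (13.97, -0.98).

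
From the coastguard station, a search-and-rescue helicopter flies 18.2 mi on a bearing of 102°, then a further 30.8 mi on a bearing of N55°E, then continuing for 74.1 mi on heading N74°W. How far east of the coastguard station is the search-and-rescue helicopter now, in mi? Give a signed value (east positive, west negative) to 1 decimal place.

Leg 1 (102°, 18.2 mi): east 18.2 sin 102° = 17.80, north 18.2 cos 102° = -3.78
Leg 2 (N55°E, 30.8 mi): east 30.8 sin 55° = 25.23, north 30.8 cos 55° = 17.67
Leg 3 (N74°W, 74.1 mi): east 74.1 sin 286° = -71.23, north 74.1 cos 286° = 20.42
Net east component: -28.20 mi.

-28.2 mi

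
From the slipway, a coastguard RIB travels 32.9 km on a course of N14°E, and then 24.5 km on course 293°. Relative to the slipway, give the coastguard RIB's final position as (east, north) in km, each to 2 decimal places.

(-14.59, 41.50)

Leg 1 (N14°E, 32.9 km): east 32.9 sin 14° = 7.96, north 32.9 cos 14° = 31.92
Leg 2 (293°, 24.5 km): east 24.5 sin 293° = -22.55, north 24.5 cos 293° = 9.57
Summing: -14.59 km east, 41.50 km north → (-14.59, 41.50).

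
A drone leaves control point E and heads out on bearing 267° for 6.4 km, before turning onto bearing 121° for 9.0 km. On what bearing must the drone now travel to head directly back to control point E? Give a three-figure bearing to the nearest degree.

345°

Leg 1 (267°, 6.4 km): east 6.4 sin 267° = -6.39, north 6.4 cos 267° = -0.33
Leg 2 (121°, 9.0 km): east 9.0 sin 121° = 7.71, north 9.0 cos 121° = -4.64
Net displacement: 1.32 east, -4.97 north. Direction back to start is (-1.32, 4.97): bearing = atan2(-1.32, 4.97) mod 360° = 345.09° ≈ 345°.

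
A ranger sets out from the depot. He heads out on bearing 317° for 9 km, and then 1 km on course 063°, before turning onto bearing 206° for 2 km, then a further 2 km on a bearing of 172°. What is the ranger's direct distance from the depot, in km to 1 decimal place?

Leg 1 (317°, 9 km): east 9 sin 317° = -6.14, north 9 cos 317° = 6.58
Leg 2 (063°, 1 km): east 1 sin 63° = 0.89, north 1 cos 63° = 0.45
Leg 3 (206°, 2 km): east 2 sin 206° = -0.88, north 2 cos 206° = -1.80
Leg 4 (172°, 2 km): east 2 sin 172° = 0.28, north 2 cos 172° = -1.98
Net: -5.85 east, 3.26 north. Distance = √((-5.85)² + (3.26)²) = 6.692 km.

6.7 km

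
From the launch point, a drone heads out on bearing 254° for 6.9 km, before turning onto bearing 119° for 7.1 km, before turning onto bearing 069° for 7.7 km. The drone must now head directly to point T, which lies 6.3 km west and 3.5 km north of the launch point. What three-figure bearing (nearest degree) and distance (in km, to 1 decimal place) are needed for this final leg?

Leg 1 (254°, 6.9 km): east 6.9 sin 254° = -6.63, north 6.9 cos 254° = -1.90
Leg 2 (119°, 7.1 km): east 7.1 sin 119° = 6.21, north 7.1 cos 119° = -3.44
Leg 3 (069°, 7.7 km): east 7.7 sin 69° = 7.19, north 7.7 cos 69° = 2.76
Current position: (6.77, -2.58). Target: (-6.3, 3.5). Remaining: Δeast = -13.07, Δnorth = 6.08.
Bearing = atan2(-13.07, 6.08) mod 360° = 294.97°; distance = √((-13.07)² + (6.08)²) = 14.413 km.

295°, 14.4 km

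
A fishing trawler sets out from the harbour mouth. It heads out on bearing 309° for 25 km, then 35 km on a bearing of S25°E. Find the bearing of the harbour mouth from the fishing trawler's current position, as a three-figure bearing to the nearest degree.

016°

Leg 1 (309°, 25 km): east 25 sin 309° = -19.43, north 25 cos 309° = 15.73
Leg 2 (S25°E, 35 km): east 35 sin 155° = 14.79, north 35 cos 155° = -31.72
Net displacement: -4.64 east, -15.99 north. Direction back to start is (4.64, 15.99): bearing = atan2(4.64, 15.99) mod 360° = 16.17° ≈ 016°.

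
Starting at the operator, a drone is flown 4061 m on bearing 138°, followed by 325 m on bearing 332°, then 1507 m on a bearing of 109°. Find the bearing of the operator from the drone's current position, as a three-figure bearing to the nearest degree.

309°

Leg 1 (138°, 4061 m): east 4061 sin 138° = 2717.34, north 4061 cos 138° = -3017.91
Leg 2 (332°, 325 m): east 325 sin 332° = -152.58, north 325 cos 332° = 286.96
Leg 3 (109°, 1507 m): east 1507 sin 109° = 1424.90, north 1507 cos 109° = -490.63
Net displacement: 3989.66 east, -3221.58 north. Direction back to start is (-3989.66, 3221.58): bearing = atan2(-3989.66, 3221.58) mod 360° = 308.92° ≈ 309°.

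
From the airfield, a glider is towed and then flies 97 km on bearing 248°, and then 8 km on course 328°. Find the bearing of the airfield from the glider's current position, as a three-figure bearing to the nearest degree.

Leg 1 (248°, 97 km): east 97 sin 248° = -89.94, north 97 cos 248° = -36.34
Leg 2 (328°, 8 km): east 8 sin 328° = -4.24, north 8 cos 328° = 6.78
Net displacement: -94.18 east, -29.55 north. Direction back to start is (94.18, 29.55): bearing = atan2(94.18, 29.55) mod 360° = 72.58° ≈ 073°.

073°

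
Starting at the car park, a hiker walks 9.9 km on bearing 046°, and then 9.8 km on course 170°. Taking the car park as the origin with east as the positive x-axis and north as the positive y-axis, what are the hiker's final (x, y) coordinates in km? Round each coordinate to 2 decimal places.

Leg 1 (046°, 9.9 km): east 9.9 sin 46° = 7.12, north 9.9 cos 46° = 6.88
Leg 2 (170°, 9.8 km): east 9.8 sin 170° = 1.70, north 9.8 cos 170° = -9.65
Summing: 8.82 km east, -2.77 km north → (8.82, -2.77).

(8.82, -2.77)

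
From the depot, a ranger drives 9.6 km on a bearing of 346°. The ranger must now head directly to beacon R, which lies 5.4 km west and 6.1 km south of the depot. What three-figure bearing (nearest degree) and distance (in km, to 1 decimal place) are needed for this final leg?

191°, 15.7 km

Leg 1 (346°, 9.6 km): east 9.6 sin 346° = -2.32, north 9.6 cos 346° = 9.31
Current position: (-2.32, 9.31). Target: (-5.4, -6.1). Remaining: Δeast = -3.08, Δnorth = -15.41.
Bearing = atan2(-3.08, -15.41) mod 360° = 191.29°; distance = √((-3.08)² + (-15.41)²) = 15.719 km.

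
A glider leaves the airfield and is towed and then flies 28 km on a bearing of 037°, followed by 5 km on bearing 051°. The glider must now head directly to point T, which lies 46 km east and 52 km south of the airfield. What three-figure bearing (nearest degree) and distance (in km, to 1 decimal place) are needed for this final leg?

162°, 81.5 km

Leg 1 (037°, 28 km): east 28 sin 37° = 16.85, north 28 cos 37° = 22.36
Leg 2 (051°, 5 km): east 5 sin 51° = 3.89, north 5 cos 51° = 3.15
Current position: (20.74, 25.51). Target: (46, -52). Remaining: Δeast = 25.26, Δnorth = -77.51.
Bearing = atan2(25.26, -77.51) mod 360° = 161.95°; distance = √((25.26)² + (-77.51)²) = 81.522 km.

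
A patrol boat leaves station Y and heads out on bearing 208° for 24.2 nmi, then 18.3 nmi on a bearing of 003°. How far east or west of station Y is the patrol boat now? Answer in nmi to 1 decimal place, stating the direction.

Leg 1 (208°, 24.2 nmi): east 24.2 sin 208° = -11.36, north 24.2 cos 208° = -21.37
Leg 2 (003°, 18.3 nmi): east 18.3 sin 3° = 0.96, north 18.3 cos 3° = 18.27
Net east component: -10.40 nmi.

10.4 nmi west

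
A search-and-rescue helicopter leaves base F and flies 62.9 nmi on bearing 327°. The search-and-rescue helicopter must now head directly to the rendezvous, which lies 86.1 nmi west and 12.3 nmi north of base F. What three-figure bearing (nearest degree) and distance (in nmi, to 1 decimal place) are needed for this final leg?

232°, 65.8 nmi

Leg 1 (327°, 62.9 nmi): east 62.9 sin 327° = -34.26, north 62.9 cos 327° = 52.75
Current position: (-34.26, 52.75). Target: (-86.1, 12.3). Remaining: Δeast = -51.84, Δnorth = -40.45.
Bearing = atan2(-51.84, -40.45) mod 360° = 232.04°; distance = √((-51.84)² + (-40.45)²) = 65.757 nmi.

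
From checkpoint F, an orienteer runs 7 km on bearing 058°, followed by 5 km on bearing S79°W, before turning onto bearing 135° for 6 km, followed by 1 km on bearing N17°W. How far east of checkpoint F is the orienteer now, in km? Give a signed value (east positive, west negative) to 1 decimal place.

5.0 km

Leg 1 (058°, 7 km): east 7 sin 58° = 5.94, north 7 cos 58° = 3.71
Leg 2 (S79°W, 5 km): east 5 sin 259° = -4.91, north 5 cos 259° = -0.95
Leg 3 (135°, 6 km): east 6 sin 135° = 4.24, north 6 cos 135° = -4.24
Leg 4 (N17°W, 1 km): east 1 sin 343° = -0.29, north 1 cos 343° = 0.96
Net east component: 4.98 km.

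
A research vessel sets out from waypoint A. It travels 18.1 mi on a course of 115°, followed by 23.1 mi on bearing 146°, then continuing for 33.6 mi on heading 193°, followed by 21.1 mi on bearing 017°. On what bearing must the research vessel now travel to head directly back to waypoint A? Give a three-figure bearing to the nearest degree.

Leg 1 (115°, 18.1 mi): east 18.1 sin 115° = 16.40, north 18.1 cos 115° = -7.65
Leg 2 (146°, 23.1 mi): east 23.1 sin 146° = 12.92, north 23.1 cos 146° = -19.15
Leg 3 (193°, 33.6 mi): east 33.6 sin 193° = -7.56, north 33.6 cos 193° = -32.74
Leg 4 (017°, 21.1 mi): east 21.1 sin 17° = 6.17, north 21.1 cos 17° = 20.18
Net displacement: 27.93 east, -39.36 north. Direction back to start is (-27.93, 39.36): bearing = atan2(-27.93, 39.36) mod 360° = 324.64° ≈ 325°.

325°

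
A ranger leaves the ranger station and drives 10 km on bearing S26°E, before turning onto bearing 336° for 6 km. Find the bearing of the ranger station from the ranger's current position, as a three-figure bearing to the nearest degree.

Leg 1 (S26°E, 10 km): east 10 sin 154° = 4.38, north 10 cos 154° = -8.99
Leg 2 (336°, 6 km): east 6 sin 336° = -2.44, north 6 cos 336° = 5.48
Net displacement: 1.94 east, -3.51 north. Direction back to start is (-1.94, 3.51): bearing = atan2(-1.94, 3.51) mod 360° = 331.01° ≈ 331°.

331°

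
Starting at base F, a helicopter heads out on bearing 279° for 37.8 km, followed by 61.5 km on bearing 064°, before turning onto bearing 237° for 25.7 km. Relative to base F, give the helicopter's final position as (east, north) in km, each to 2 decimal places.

Leg 1 (279°, 37.8 km): east 37.8 sin 279° = -37.33, north 37.8 cos 279° = 5.91
Leg 2 (064°, 61.5 km): east 61.5 sin 64° = 55.28, north 61.5 cos 64° = 26.96
Leg 3 (237°, 25.7 km): east 25.7 sin 237° = -21.55, north 25.7 cos 237° = -14.00
Summing: -3.61 km east, 18.88 km north → (-3.61, 18.88).

(-3.61, 18.88)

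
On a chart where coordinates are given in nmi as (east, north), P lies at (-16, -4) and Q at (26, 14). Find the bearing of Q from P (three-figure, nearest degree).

067°

Δeast = 26 − -16 = 42.00; Δnorth = 14 − -4 = 18.00.
Bearing = atan2(Δeast, Δnorth) mod 360° = 66.80° ≈ 067°.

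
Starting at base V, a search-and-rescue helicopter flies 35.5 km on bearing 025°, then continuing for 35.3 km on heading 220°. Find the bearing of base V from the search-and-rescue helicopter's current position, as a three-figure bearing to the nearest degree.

124°

Leg 1 (025°, 35.5 km): east 35.5 sin 25° = 15.00, north 35.5 cos 25° = 32.17
Leg 2 (220°, 35.3 km): east 35.3 sin 220° = -22.69, north 35.3 cos 220° = -27.04
Net displacement: -7.69 east, 5.13 north. Direction back to start is (7.69, -5.13): bearing = atan2(7.69, -5.13) mod 360° = 123.73° ≈ 124°.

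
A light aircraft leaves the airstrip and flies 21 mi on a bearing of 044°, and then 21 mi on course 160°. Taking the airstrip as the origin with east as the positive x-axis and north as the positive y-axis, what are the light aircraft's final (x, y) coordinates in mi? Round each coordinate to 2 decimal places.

Leg 1 (044°, 21 mi): east 21 sin 44° = 14.59, north 21 cos 44° = 15.11
Leg 2 (160°, 21 mi): east 21 sin 160° = 7.18, north 21 cos 160° = -19.73
Summing: 21.77 mi east, -4.63 mi north → (21.77, -4.63).

(21.77, -4.63)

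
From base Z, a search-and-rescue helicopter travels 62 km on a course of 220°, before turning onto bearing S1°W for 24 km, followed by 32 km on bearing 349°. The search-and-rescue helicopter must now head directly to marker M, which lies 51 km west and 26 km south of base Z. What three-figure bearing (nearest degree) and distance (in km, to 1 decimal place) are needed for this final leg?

342°, 14.8 km

Leg 1 (220°, 62 km): east 62 sin 220° = -39.85, north 62 cos 220° = -47.49
Leg 2 (S1°W, 24 km): east 24 sin 181° = -0.42, north 24 cos 181° = -24.00
Leg 3 (349°, 32 km): east 32 sin 349° = -6.11, north 32 cos 349° = 31.41
Current position: (-46.38, -40.08). Target: (-51, -26). Remaining: Δeast = -4.62, Δnorth = 14.08.
Bearing = atan2(-4.62, 14.08) mod 360° = 341.82°; distance = √((-4.62)² + (14.08)²) = 14.818 km.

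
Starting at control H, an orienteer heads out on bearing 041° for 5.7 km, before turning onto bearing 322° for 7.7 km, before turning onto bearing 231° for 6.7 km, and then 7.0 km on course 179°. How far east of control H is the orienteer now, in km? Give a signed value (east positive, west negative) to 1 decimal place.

-6.1 km

Leg 1 (041°, 5.7 km): east 5.7 sin 41° = 3.74, north 5.7 cos 41° = 4.30
Leg 2 (322°, 7.7 km): east 7.7 sin 322° = -4.74, north 7.7 cos 322° = 6.07
Leg 3 (231°, 6.7 km): east 6.7 sin 231° = -5.21, north 6.7 cos 231° = -4.22
Leg 4 (179°, 7.0 km): east 7.0 sin 179° = 0.12, north 7.0 cos 179° = -7.00
Net east component: -6.09 km.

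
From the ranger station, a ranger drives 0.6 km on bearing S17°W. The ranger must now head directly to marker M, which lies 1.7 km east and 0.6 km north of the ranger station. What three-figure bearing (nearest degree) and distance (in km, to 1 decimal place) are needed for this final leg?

058°, 2.2 km

Leg 1 (S17°W, 0.6 km): east 0.6 sin 197° = -0.18, north 0.6 cos 197° = -0.57
Current position: (-0.18, -0.57). Target: (1.7, 0.6). Remaining: Δeast = 1.88, Δnorth = 1.17.
Bearing = atan2(1.88, 1.17) mod 360° = 57.96°; distance = √((1.88)² + (1.17)²) = 2.212 km.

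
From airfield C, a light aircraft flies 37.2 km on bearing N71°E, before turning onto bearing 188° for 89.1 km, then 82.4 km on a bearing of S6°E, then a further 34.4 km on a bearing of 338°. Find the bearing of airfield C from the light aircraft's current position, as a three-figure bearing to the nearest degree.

Leg 1 (N71°E, 37.2 km): east 37.2 sin 71° = 35.17, north 37.2 cos 71° = 12.11
Leg 2 (188°, 89.1 km): east 89.1 sin 188° = -12.40, north 89.1 cos 188° = -88.23
Leg 3 (S6°E, 82.4 km): east 82.4 sin 174° = 8.61, north 82.4 cos 174° = -81.95
Leg 4 (338°, 34.4 km): east 34.4 sin 338° = -12.89, north 34.4 cos 338° = 31.90
Net displacement: 18.50 east, -126.18 north. Direction back to start is (-18.50, 126.18): bearing = atan2(-18.50, 126.18) mod 360° = 351.66° ≈ 352°.

352°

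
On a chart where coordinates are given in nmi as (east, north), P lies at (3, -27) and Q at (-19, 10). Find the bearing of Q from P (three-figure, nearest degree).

Δeast = -19 − 3 = -22.00; Δnorth = 10 − -27 = 37.00.
Bearing = atan2(Δeast, Δnorth) mod 360° = 329.26° ≈ 329°.

329°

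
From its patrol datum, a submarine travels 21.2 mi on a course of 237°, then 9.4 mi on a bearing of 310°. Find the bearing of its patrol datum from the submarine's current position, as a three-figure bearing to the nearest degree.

Leg 1 (237°, 21.2 mi): east 21.2 sin 237° = -17.78, north 21.2 cos 237° = -11.55
Leg 2 (310°, 9.4 mi): east 9.4 sin 310° = -7.20, north 9.4 cos 310° = 6.04
Net displacement: -24.98 east, -5.50 north. Direction back to start is (24.98, 5.50): bearing = atan2(24.98, 5.50) mod 360° = 77.57° ≈ 078°.

078°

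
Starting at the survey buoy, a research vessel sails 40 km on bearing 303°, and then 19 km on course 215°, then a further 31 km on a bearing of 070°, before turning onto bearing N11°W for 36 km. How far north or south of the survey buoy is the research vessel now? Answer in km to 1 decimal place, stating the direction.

52.2 km north

Leg 1 (303°, 40 km): east 40 sin 303° = -33.55, north 40 cos 303° = 21.79
Leg 2 (215°, 19 km): east 19 sin 215° = -10.90, north 19 cos 215° = -15.56
Leg 3 (070°, 31 km): east 31 sin 70° = 29.13, north 31 cos 70° = 10.60
Leg 4 (N11°W, 36 km): east 36 sin 349° = -6.87, north 36 cos 349° = 35.34
Net north component: 52.16 km.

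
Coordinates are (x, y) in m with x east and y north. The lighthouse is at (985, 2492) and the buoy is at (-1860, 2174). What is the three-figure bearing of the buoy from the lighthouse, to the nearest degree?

Δeast = -1860 − 985 = -2845.00; Δnorth = 2174 − 2492 = -318.00.
Bearing = atan2(Δeast, Δnorth) mod 360° = 263.62° ≈ 264°.

264°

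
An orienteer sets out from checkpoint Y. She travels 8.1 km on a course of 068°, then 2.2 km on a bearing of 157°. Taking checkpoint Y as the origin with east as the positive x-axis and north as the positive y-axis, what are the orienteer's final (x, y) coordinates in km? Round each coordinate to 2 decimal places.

Leg 1 (068°, 8.1 km): east 8.1 sin 68° = 7.51, north 8.1 cos 68° = 3.03
Leg 2 (157°, 2.2 km): east 2.2 sin 157° = 0.86, north 2.2 cos 157° = -2.03
Summing: 8.37 km east, 1.01 km north → (8.37, 1.01).

(8.37, 1.01)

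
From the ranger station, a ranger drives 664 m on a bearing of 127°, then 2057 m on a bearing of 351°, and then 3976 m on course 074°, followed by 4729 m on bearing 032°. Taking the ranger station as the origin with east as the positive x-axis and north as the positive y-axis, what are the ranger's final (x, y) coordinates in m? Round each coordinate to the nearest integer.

(6536, 6738)

Leg 1 (127°, 664 m): east 664 sin 127° = 530.29, north 664 cos 127° = -399.61
Leg 2 (351°, 2057 m): east 2057 sin 351° = -321.79, north 2057 cos 351° = 2031.67
Leg 3 (074°, 3976 m): east 3976 sin 74° = 3821.98, north 3976 cos 74° = 1095.93
Leg 4 (032°, 4729 m): east 4729 sin 32° = 2505.99, north 4729 cos 32° = 4010.42
Summing: 6536.47 m east, 6738.42 m north → (6536, 6738).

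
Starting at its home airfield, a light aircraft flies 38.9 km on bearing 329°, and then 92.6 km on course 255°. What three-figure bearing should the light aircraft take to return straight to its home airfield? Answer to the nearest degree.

095°

Leg 1 (329°, 38.9 km): east 38.9 sin 329° = -20.03, north 38.9 cos 329° = 33.34
Leg 2 (255°, 92.6 km): east 92.6 sin 255° = -89.44, north 92.6 cos 255° = -23.97
Net displacement: -109.48 east, 9.38 north. Direction back to start is (109.48, -9.38): bearing = atan2(109.48, -9.38) mod 360° = 94.90° ≈ 095°.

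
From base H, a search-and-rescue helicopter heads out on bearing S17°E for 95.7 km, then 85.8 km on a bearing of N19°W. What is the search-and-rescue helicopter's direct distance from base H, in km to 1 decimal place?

10.4 km

Leg 1 (S17°E, 95.7 km): east 95.7 sin 163° = 27.98, north 95.7 cos 163° = -91.52
Leg 2 (N19°W, 85.8 km): east 85.8 sin 341° = -27.93, north 85.8 cos 341° = 81.13
Net: 0.05 east, -10.39 north. Distance = √((0.05)² + (-10.39)²) = 10.393 km.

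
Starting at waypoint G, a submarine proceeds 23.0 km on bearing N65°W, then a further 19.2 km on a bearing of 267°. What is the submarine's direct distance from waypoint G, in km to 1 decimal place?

Leg 1 (N65°W, 23.0 km): east 23.0 sin 295° = -20.85, north 23.0 cos 295° = 9.72
Leg 2 (267°, 19.2 km): east 19.2 sin 267° = -19.17, north 19.2 cos 267° = -1.00
Net: -40.02 east, 8.72 north. Distance = √((-40.02)² + (8.72)²) = 40.957 km.

41.0 km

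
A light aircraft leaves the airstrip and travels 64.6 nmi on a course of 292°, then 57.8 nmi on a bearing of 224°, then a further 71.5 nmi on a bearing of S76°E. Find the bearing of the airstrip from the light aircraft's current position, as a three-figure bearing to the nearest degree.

041°

Leg 1 (292°, 64.6 nmi): east 64.6 sin 292° = -59.90, north 64.6 cos 292° = 24.20
Leg 2 (224°, 57.8 nmi): east 57.8 sin 224° = -40.15, north 57.8 cos 224° = -41.58
Leg 3 (S76°E, 71.5 nmi): east 71.5 sin 104° = 69.38, north 71.5 cos 104° = -17.30
Net displacement: -30.67 east, -34.68 north. Direction back to start is (30.67, 34.68): bearing = atan2(30.67, 34.68) mod 360° = 41.49° ≈ 041°.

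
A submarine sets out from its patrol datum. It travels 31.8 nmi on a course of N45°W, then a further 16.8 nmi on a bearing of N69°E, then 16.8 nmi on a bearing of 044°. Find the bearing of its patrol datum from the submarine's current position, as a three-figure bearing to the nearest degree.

187°

Leg 1 (N45°W, 31.8 nmi): east 31.8 sin 315° = -22.49, north 31.8 cos 315° = 22.49
Leg 2 (N69°E, 16.8 nmi): east 16.8 sin 69° = 15.68, north 16.8 cos 69° = 6.02
Leg 3 (044°, 16.8 nmi): east 16.8 sin 44° = 11.67, north 16.8 cos 44° = 12.08
Net displacement: 4.87 east, 40.59 north. Direction back to start is (-4.87, -40.59): bearing = atan2(-4.87, -40.59) mod 360° = 186.84° ≈ 187°.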